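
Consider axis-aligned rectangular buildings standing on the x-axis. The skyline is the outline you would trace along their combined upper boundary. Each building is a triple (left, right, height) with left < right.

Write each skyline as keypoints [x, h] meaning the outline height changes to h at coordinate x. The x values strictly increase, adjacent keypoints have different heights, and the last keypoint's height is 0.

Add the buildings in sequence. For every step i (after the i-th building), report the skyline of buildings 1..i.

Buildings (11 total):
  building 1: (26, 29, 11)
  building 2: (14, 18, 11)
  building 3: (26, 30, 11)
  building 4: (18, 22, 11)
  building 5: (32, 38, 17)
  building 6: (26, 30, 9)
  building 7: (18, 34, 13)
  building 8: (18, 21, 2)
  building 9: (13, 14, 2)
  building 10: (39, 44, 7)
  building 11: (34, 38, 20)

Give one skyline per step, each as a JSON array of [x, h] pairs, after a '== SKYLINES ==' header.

== SKYLINES ==
[[26,11],[29,0]]
[[14,11],[18,0],[26,11],[29,0]]
[[14,11],[18,0],[26,11],[30,0]]
[[14,11],[22,0],[26,11],[30,0]]
[[14,11],[22,0],[26,11],[30,0],[32,17],[38,0]]
[[14,11],[22,0],[26,11],[30,0],[32,17],[38,0]]
[[14,11],[18,13],[32,17],[38,0]]
[[14,11],[18,13],[32,17],[38,0]]
[[13,2],[14,11],[18,13],[32,17],[38,0]]
[[13,2],[14,11],[18,13],[32,17],[38,0],[39,7],[44,0]]
[[13,2],[14,11],[18,13],[32,17],[34,20],[38,0],[39,7],[44,0]]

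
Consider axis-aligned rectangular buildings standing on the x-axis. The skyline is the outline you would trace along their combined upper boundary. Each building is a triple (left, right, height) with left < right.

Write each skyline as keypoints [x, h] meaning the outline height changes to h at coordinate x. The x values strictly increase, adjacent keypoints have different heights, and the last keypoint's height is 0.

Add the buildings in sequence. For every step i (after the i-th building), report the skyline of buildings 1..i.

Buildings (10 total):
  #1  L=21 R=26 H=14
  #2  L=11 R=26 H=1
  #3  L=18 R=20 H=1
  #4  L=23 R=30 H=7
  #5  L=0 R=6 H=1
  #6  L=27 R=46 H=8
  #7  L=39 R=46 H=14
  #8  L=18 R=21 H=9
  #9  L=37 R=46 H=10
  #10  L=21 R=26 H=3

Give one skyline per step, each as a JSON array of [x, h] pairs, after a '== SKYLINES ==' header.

== SKYLINES ==
[[21,14],[26,0]]
[[11,1],[21,14],[26,0]]
[[11,1],[21,14],[26,0]]
[[11,1],[21,14],[26,7],[30,0]]
[[0,1],[6,0],[11,1],[21,14],[26,7],[30,0]]
[[0,1],[6,0],[11,1],[21,14],[26,7],[27,8],[46,0]]
[[0,1],[6,0],[11,1],[21,14],[26,7],[27,8],[39,14],[46,0]]
[[0,1],[6,0],[11,1],[18,9],[21,14],[26,7],[27,8],[39,14],[46,0]]
[[0,1],[6,0],[11,1],[18,9],[21,14],[26,7],[27,8],[37,10],[39,14],[46,0]]
[[0,1],[6,0],[11,1],[18,9],[21,14],[26,7],[27,8],[37,10],[39,14],[46,0]]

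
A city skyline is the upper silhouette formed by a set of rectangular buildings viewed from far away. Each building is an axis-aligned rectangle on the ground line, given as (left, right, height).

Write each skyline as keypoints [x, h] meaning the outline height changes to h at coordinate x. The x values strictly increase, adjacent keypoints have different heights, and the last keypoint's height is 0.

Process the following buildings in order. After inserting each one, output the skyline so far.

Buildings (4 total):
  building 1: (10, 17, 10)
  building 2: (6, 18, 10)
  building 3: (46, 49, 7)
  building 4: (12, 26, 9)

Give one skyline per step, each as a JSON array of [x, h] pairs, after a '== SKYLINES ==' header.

== SKYLINES ==
[[10,10],[17,0]]
[[6,10],[18,0]]
[[6,10],[18,0],[46,7],[49,0]]
[[6,10],[18,9],[26,0],[46,7],[49,0]]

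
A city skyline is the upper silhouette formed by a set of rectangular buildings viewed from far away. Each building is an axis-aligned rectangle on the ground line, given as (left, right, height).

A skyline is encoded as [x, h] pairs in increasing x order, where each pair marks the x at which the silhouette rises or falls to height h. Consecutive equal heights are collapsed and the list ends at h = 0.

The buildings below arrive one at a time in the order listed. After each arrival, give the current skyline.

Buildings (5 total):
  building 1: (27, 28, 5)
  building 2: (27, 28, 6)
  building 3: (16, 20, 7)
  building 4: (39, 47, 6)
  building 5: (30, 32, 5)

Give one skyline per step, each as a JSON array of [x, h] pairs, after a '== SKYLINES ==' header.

== SKYLINES ==
[[27,5],[28,0]]
[[27,6],[28,0]]
[[16,7],[20,0],[27,6],[28,0]]
[[16,7],[20,0],[27,6],[28,0],[39,6],[47,0]]
[[16,7],[20,0],[27,6],[28,0],[30,5],[32,0],[39,6],[47,0]]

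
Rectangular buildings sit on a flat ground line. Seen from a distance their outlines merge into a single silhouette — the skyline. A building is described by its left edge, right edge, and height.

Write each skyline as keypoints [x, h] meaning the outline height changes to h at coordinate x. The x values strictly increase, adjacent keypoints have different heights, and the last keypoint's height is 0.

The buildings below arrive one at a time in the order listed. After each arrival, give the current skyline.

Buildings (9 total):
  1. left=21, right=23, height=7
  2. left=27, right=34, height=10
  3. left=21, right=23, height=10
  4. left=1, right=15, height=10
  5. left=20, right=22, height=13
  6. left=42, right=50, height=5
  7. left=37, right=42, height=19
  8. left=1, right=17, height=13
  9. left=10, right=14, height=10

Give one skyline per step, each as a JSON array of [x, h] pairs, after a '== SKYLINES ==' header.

== SKYLINES ==
[[21,7],[23,0]]
[[21,7],[23,0],[27,10],[34,0]]
[[21,10],[23,0],[27,10],[34,0]]
[[1,10],[15,0],[21,10],[23,0],[27,10],[34,0]]
[[1,10],[15,0],[20,13],[22,10],[23,0],[27,10],[34,0]]
[[1,10],[15,0],[20,13],[22,10],[23,0],[27,10],[34,0],[42,5],[50,0]]
[[1,10],[15,0],[20,13],[22,10],[23,0],[27,10],[34,0],[37,19],[42,5],[50,0]]
[[1,13],[17,0],[20,13],[22,10],[23,0],[27,10],[34,0],[37,19],[42,5],[50,0]]
[[1,13],[17,0],[20,13],[22,10],[23,0],[27,10],[34,0],[37,19],[42,5],[50,0]]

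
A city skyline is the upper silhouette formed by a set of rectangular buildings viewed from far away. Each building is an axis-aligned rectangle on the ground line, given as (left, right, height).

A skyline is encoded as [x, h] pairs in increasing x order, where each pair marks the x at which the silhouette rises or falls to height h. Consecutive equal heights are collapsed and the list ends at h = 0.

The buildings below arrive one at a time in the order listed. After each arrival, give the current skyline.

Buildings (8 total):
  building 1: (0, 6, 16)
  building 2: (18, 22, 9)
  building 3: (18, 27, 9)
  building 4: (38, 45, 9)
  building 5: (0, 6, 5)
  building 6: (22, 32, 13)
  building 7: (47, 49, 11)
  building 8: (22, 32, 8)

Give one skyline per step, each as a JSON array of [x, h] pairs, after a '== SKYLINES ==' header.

== SKYLINES ==
[[0,16],[6,0]]
[[0,16],[6,0],[18,9],[22,0]]
[[0,16],[6,0],[18,9],[27,0]]
[[0,16],[6,0],[18,9],[27,0],[38,9],[45,0]]
[[0,16],[6,0],[18,9],[27,0],[38,9],[45,0]]
[[0,16],[6,0],[18,9],[22,13],[32,0],[38,9],[45,0]]
[[0,16],[6,0],[18,9],[22,13],[32,0],[38,9],[45,0],[47,11],[49,0]]
[[0,16],[6,0],[18,9],[22,13],[32,0],[38,9],[45,0],[47,11],[49,0]]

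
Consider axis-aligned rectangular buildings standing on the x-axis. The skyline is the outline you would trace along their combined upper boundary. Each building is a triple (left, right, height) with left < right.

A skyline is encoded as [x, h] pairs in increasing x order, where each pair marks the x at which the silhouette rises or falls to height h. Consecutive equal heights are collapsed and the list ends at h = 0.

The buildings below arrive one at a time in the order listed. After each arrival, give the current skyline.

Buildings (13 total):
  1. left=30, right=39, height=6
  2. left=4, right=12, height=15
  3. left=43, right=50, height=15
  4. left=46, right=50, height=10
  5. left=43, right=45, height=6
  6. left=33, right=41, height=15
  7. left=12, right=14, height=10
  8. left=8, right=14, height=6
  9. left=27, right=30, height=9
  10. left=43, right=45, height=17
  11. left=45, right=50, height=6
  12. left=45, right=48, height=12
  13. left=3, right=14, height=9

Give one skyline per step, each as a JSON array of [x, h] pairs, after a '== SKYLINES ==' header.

== SKYLINES ==
[[30,6],[39,0]]
[[4,15],[12,0],[30,6],[39,0]]
[[4,15],[12,0],[30,6],[39,0],[43,15],[50,0]]
[[4,15],[12,0],[30,6],[39,0],[43,15],[50,0]]
[[4,15],[12,0],[30,6],[39,0],[43,15],[50,0]]
[[4,15],[12,0],[30,6],[33,15],[41,0],[43,15],[50,0]]
[[4,15],[12,10],[14,0],[30,6],[33,15],[41,0],[43,15],[50,0]]
[[4,15],[12,10],[14,0],[30,6],[33,15],[41,0],[43,15],[50,0]]
[[4,15],[12,10],[14,0],[27,9],[30,6],[33,15],[41,0],[43,15],[50,0]]
[[4,15],[12,10],[14,0],[27,9],[30,6],[33,15],[41,0],[43,17],[45,15],[50,0]]
[[4,15],[12,10],[14,0],[27,9],[30,6],[33,15],[41,0],[43,17],[45,15],[50,0]]
[[4,15],[12,10],[14,0],[27,9],[30,6],[33,15],[41,0],[43,17],[45,15],[50,0]]
[[3,9],[4,15],[12,10],[14,0],[27,9],[30,6],[33,15],[41,0],[43,17],[45,15],[50,0]]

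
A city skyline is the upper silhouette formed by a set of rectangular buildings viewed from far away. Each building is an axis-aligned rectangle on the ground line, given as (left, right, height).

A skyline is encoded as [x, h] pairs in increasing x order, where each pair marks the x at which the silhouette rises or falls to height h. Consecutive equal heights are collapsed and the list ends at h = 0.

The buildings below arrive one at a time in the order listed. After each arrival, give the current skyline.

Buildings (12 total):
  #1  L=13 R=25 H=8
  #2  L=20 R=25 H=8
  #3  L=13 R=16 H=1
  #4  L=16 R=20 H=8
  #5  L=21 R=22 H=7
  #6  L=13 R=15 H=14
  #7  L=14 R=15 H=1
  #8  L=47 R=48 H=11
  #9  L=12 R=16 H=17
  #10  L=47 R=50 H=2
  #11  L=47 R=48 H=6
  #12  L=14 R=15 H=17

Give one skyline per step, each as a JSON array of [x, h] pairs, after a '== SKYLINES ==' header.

== SKYLINES ==
[[13,8],[25,0]]
[[13,8],[25,0]]
[[13,8],[25,0]]
[[13,8],[25,0]]
[[13,8],[25,0]]
[[13,14],[15,8],[25,0]]
[[13,14],[15,8],[25,0]]
[[13,14],[15,8],[25,0],[47,11],[48,0]]
[[12,17],[16,8],[25,0],[47,11],[48,0]]
[[12,17],[16,8],[25,0],[47,11],[48,2],[50,0]]
[[12,17],[16,8],[25,0],[47,11],[48,2],[50,0]]
[[12,17],[16,8],[25,0],[47,11],[48,2],[50,0]]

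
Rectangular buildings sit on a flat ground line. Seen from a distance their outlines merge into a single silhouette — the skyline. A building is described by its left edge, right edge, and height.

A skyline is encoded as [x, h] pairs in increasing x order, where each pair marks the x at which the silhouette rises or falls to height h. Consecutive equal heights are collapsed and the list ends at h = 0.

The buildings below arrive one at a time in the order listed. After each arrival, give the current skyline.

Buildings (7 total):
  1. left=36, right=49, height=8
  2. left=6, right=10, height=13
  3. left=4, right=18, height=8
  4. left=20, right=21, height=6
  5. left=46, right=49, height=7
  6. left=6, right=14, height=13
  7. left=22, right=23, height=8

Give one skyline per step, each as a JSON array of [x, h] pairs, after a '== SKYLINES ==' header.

== SKYLINES ==
[[36,8],[49,0]]
[[6,13],[10,0],[36,8],[49,0]]
[[4,8],[6,13],[10,8],[18,0],[36,8],[49,0]]
[[4,8],[6,13],[10,8],[18,0],[20,6],[21,0],[36,8],[49,0]]
[[4,8],[6,13],[10,8],[18,0],[20,6],[21,0],[36,8],[49,0]]
[[4,8],[6,13],[14,8],[18,0],[20,6],[21,0],[36,8],[49,0]]
[[4,8],[6,13],[14,8],[18,0],[20,6],[21,0],[22,8],[23,0],[36,8],[49,0]]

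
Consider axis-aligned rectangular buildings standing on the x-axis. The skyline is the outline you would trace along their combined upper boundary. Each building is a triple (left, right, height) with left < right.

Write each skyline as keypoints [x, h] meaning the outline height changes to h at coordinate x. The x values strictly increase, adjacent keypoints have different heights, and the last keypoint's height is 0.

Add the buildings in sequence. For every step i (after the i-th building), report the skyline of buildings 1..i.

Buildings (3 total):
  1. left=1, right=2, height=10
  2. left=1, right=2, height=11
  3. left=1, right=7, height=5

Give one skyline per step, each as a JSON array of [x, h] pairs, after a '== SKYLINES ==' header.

== SKYLINES ==
[[1,10],[2,0]]
[[1,11],[2,0]]
[[1,11],[2,5],[7,0]]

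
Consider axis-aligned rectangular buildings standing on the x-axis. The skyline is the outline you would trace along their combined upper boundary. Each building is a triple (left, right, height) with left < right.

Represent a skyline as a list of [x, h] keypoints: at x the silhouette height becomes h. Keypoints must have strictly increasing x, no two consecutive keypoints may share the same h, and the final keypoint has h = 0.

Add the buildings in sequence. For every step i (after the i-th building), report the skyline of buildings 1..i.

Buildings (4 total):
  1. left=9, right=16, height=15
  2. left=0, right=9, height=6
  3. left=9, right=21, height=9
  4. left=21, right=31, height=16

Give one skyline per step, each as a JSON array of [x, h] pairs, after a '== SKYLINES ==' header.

== SKYLINES ==
[[9,15],[16,0]]
[[0,6],[9,15],[16,0]]
[[0,6],[9,15],[16,9],[21,0]]
[[0,6],[9,15],[16,9],[21,16],[31,0]]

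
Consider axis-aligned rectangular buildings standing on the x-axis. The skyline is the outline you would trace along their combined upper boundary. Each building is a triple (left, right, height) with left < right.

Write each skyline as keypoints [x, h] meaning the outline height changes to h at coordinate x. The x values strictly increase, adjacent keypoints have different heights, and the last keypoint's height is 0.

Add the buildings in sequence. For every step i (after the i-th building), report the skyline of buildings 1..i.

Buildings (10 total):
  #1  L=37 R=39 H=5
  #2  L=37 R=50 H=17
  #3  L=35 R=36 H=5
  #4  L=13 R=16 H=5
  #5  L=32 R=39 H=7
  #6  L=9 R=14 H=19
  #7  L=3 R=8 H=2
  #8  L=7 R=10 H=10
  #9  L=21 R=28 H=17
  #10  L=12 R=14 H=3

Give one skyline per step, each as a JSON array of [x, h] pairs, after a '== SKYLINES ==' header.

== SKYLINES ==
[[37,5],[39,0]]
[[37,17],[50,0]]
[[35,5],[36,0],[37,17],[50,0]]
[[13,5],[16,0],[35,5],[36,0],[37,17],[50,0]]
[[13,5],[16,0],[32,7],[37,17],[50,0]]
[[9,19],[14,5],[16,0],[32,7],[37,17],[50,0]]
[[3,2],[8,0],[9,19],[14,5],[16,0],[32,7],[37,17],[50,0]]
[[3,2],[7,10],[9,19],[14,5],[16,0],[32,7],[37,17],[50,0]]
[[3,2],[7,10],[9,19],[14,5],[16,0],[21,17],[28,0],[32,7],[37,17],[50,0]]
[[3,2],[7,10],[9,19],[14,5],[16,0],[21,17],[28,0],[32,7],[37,17],[50,0]]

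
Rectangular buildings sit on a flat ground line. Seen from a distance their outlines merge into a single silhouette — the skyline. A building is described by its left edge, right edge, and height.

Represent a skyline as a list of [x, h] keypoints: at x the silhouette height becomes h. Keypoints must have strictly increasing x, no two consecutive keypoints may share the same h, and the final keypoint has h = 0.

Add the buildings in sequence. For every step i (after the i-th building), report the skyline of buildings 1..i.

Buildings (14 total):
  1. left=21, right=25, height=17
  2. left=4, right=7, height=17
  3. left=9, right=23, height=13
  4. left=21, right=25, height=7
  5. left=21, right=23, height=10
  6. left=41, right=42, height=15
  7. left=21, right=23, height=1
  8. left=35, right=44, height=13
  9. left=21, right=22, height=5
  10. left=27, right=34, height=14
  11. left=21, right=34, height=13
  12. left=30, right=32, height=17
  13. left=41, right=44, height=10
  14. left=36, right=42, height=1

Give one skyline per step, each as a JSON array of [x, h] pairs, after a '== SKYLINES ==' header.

== SKYLINES ==
[[21,17],[25,0]]
[[4,17],[7,0],[21,17],[25,0]]
[[4,17],[7,0],[9,13],[21,17],[25,0]]
[[4,17],[7,0],[9,13],[21,17],[25,0]]
[[4,17],[7,0],[9,13],[21,17],[25,0]]
[[4,17],[7,0],[9,13],[21,17],[25,0],[41,15],[42,0]]
[[4,17],[7,0],[9,13],[21,17],[25,0],[41,15],[42,0]]
[[4,17],[7,0],[9,13],[21,17],[25,0],[35,13],[41,15],[42,13],[44,0]]
[[4,17],[7,0],[9,13],[21,17],[25,0],[35,13],[41,15],[42,13],[44,0]]
[[4,17],[7,0],[9,13],[21,17],[25,0],[27,14],[34,0],[35,13],[41,15],[42,13],[44,0]]
[[4,17],[7,0],[9,13],[21,17],[25,13],[27,14],[34,0],[35,13],[41,15],[42,13],[44,0]]
[[4,17],[7,0],[9,13],[21,17],[25,13],[27,14],[30,17],[32,14],[34,0],[35,13],[41,15],[42,13],[44,0]]
[[4,17],[7,0],[9,13],[21,17],[25,13],[27,14],[30,17],[32,14],[34,0],[35,13],[41,15],[42,13],[44,0]]
[[4,17],[7,0],[9,13],[21,17],[25,13],[27,14],[30,17],[32,14],[34,0],[35,13],[41,15],[42,13],[44,0]]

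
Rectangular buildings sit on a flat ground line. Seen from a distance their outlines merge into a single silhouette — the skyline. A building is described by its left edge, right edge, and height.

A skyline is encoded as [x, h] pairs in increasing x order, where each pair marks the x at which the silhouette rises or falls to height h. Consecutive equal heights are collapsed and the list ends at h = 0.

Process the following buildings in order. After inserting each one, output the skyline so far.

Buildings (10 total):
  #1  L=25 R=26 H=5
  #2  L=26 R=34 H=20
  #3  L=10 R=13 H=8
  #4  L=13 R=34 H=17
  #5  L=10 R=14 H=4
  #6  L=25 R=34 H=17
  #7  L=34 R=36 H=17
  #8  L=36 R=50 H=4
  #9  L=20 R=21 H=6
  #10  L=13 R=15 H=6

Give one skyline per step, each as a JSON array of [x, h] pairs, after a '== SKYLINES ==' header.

== SKYLINES ==
[[25,5],[26,0]]
[[25,5],[26,20],[34,0]]
[[10,8],[13,0],[25,5],[26,20],[34,0]]
[[10,8],[13,17],[26,20],[34,0]]
[[10,8],[13,17],[26,20],[34,0]]
[[10,8],[13,17],[26,20],[34,0]]
[[10,8],[13,17],[26,20],[34,17],[36,0]]
[[10,8],[13,17],[26,20],[34,17],[36,4],[50,0]]
[[10,8],[13,17],[26,20],[34,17],[36,4],[50,0]]
[[10,8],[13,17],[26,20],[34,17],[36,4],[50,0]]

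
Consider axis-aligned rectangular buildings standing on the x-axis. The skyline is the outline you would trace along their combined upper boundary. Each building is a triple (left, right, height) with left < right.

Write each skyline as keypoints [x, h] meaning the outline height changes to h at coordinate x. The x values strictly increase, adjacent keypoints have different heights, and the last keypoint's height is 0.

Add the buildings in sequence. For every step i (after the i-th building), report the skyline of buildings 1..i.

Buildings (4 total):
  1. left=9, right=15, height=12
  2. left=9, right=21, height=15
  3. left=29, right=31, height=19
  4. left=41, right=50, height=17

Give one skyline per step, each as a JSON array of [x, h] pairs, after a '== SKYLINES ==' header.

== SKYLINES ==
[[9,12],[15,0]]
[[9,15],[21,0]]
[[9,15],[21,0],[29,19],[31,0]]
[[9,15],[21,0],[29,19],[31,0],[41,17],[50,0]]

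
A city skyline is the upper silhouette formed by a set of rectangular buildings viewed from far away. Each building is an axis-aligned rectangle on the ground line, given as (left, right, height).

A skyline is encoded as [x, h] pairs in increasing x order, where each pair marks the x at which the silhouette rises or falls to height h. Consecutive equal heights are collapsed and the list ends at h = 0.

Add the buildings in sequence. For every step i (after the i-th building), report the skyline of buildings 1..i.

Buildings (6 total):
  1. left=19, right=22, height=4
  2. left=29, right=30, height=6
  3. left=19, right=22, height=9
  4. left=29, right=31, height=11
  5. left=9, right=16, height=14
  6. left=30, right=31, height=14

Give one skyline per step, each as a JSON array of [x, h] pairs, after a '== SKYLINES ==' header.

== SKYLINES ==
[[19,4],[22,0]]
[[19,4],[22,0],[29,6],[30,0]]
[[19,9],[22,0],[29,6],[30,0]]
[[19,9],[22,0],[29,11],[31,0]]
[[9,14],[16,0],[19,9],[22,0],[29,11],[31,0]]
[[9,14],[16,0],[19,9],[22,0],[29,11],[30,14],[31,0]]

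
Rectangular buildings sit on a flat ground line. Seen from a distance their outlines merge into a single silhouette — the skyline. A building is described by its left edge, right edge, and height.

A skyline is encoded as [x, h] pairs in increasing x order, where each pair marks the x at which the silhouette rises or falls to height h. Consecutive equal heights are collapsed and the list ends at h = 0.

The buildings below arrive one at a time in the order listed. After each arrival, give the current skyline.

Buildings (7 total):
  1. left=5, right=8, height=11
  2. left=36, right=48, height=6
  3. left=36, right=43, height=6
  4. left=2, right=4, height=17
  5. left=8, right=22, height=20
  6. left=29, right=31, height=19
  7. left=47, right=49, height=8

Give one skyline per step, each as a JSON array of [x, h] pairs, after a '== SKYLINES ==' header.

== SKYLINES ==
[[5,11],[8,0]]
[[5,11],[8,0],[36,6],[48,0]]
[[5,11],[8,0],[36,6],[48,0]]
[[2,17],[4,0],[5,11],[8,0],[36,6],[48,0]]
[[2,17],[4,0],[5,11],[8,20],[22,0],[36,6],[48,0]]
[[2,17],[4,0],[5,11],[8,20],[22,0],[29,19],[31,0],[36,6],[48,0]]
[[2,17],[4,0],[5,11],[8,20],[22,0],[29,19],[31,0],[36,6],[47,8],[49,0]]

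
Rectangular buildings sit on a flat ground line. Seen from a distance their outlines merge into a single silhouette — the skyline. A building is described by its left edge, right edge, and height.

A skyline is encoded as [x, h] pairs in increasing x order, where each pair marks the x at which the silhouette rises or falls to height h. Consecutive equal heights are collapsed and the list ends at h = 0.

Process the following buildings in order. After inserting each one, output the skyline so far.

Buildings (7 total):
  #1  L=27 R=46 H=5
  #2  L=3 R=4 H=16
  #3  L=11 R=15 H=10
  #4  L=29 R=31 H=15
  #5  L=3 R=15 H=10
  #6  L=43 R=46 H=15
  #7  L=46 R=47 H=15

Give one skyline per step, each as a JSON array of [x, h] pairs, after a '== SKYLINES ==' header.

== SKYLINES ==
[[27,5],[46,0]]
[[3,16],[4,0],[27,5],[46,0]]
[[3,16],[4,0],[11,10],[15,0],[27,5],[46,0]]
[[3,16],[4,0],[11,10],[15,0],[27,5],[29,15],[31,5],[46,0]]
[[3,16],[4,10],[15,0],[27,5],[29,15],[31,5],[46,0]]
[[3,16],[4,10],[15,0],[27,5],[29,15],[31,5],[43,15],[46,0]]
[[3,16],[4,10],[15,0],[27,5],[29,15],[31,5],[43,15],[47,0]]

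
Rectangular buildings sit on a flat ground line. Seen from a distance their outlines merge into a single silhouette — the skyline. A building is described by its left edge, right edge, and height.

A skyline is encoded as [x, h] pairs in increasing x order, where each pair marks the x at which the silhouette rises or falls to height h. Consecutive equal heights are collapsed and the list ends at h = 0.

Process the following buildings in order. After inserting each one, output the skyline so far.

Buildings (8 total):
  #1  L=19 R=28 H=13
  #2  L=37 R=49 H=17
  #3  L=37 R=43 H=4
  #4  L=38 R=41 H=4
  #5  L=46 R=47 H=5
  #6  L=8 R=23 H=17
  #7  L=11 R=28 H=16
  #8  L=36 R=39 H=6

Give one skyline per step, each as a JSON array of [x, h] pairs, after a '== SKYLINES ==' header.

== SKYLINES ==
[[19,13],[28,0]]
[[19,13],[28,0],[37,17],[49,0]]
[[19,13],[28,0],[37,17],[49,0]]
[[19,13],[28,0],[37,17],[49,0]]
[[19,13],[28,0],[37,17],[49,0]]
[[8,17],[23,13],[28,0],[37,17],[49,0]]
[[8,17],[23,16],[28,0],[37,17],[49,0]]
[[8,17],[23,16],[28,0],[36,6],[37,17],[49,0]]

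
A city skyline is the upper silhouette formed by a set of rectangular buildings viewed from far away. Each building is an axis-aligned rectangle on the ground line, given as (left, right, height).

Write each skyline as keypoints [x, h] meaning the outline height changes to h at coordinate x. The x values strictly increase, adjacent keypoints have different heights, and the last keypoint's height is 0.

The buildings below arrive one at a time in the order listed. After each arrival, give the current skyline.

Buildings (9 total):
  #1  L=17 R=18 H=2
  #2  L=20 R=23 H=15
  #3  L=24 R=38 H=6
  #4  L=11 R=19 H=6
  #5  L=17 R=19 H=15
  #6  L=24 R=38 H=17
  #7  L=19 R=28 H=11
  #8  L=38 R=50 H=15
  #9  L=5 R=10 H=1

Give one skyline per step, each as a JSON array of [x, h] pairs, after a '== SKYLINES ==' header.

== SKYLINES ==
[[17,2],[18,0]]
[[17,2],[18,0],[20,15],[23,0]]
[[17,2],[18,0],[20,15],[23,0],[24,6],[38,0]]
[[11,6],[19,0],[20,15],[23,0],[24,6],[38,0]]
[[11,6],[17,15],[19,0],[20,15],[23,0],[24,6],[38,0]]
[[11,6],[17,15],[19,0],[20,15],[23,0],[24,17],[38,0]]
[[11,6],[17,15],[19,11],[20,15],[23,11],[24,17],[38,0]]
[[11,6],[17,15],[19,11],[20,15],[23,11],[24,17],[38,15],[50,0]]
[[5,1],[10,0],[11,6],[17,15],[19,11],[20,15],[23,11],[24,17],[38,15],[50,0]]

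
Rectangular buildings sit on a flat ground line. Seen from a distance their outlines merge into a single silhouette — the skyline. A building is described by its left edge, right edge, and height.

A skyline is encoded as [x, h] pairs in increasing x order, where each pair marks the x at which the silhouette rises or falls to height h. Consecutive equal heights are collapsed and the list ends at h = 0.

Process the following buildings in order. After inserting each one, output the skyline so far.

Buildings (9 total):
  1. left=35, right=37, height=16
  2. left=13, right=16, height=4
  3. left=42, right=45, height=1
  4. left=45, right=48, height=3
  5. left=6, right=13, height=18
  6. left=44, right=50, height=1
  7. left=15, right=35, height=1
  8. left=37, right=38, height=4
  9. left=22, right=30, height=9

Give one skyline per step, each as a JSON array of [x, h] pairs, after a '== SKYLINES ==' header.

== SKYLINES ==
[[35,16],[37,0]]
[[13,4],[16,0],[35,16],[37,0]]
[[13,4],[16,0],[35,16],[37,0],[42,1],[45,0]]
[[13,4],[16,0],[35,16],[37,0],[42,1],[45,3],[48,0]]
[[6,18],[13,4],[16,0],[35,16],[37,0],[42,1],[45,3],[48,0]]
[[6,18],[13,4],[16,0],[35,16],[37,0],[42,1],[45,3],[48,1],[50,0]]
[[6,18],[13,4],[16,1],[35,16],[37,0],[42,1],[45,3],[48,1],[50,0]]
[[6,18],[13,4],[16,1],[35,16],[37,4],[38,0],[42,1],[45,3],[48,1],[50,0]]
[[6,18],[13,4],[16,1],[22,9],[30,1],[35,16],[37,4],[38,0],[42,1],[45,3],[48,1],[50,0]]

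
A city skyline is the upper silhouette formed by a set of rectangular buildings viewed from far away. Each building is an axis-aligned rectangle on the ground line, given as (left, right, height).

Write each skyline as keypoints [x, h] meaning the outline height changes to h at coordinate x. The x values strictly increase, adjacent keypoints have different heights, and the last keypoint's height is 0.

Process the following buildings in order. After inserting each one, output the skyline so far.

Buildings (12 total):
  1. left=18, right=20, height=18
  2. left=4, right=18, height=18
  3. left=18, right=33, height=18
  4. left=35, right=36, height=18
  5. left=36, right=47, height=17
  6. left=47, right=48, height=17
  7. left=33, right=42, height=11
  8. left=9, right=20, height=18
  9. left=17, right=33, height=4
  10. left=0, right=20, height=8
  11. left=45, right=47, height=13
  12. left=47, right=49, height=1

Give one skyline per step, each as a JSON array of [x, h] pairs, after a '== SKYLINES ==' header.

== SKYLINES ==
[[18,18],[20,0]]
[[4,18],[20,0]]
[[4,18],[33,0]]
[[4,18],[33,0],[35,18],[36,0]]
[[4,18],[33,0],[35,18],[36,17],[47,0]]
[[4,18],[33,0],[35,18],[36,17],[48,0]]
[[4,18],[33,11],[35,18],[36,17],[48,0]]
[[4,18],[33,11],[35,18],[36,17],[48,0]]
[[4,18],[33,11],[35,18],[36,17],[48,0]]
[[0,8],[4,18],[33,11],[35,18],[36,17],[48,0]]
[[0,8],[4,18],[33,11],[35,18],[36,17],[48,0]]
[[0,8],[4,18],[33,11],[35,18],[36,17],[48,1],[49,0]]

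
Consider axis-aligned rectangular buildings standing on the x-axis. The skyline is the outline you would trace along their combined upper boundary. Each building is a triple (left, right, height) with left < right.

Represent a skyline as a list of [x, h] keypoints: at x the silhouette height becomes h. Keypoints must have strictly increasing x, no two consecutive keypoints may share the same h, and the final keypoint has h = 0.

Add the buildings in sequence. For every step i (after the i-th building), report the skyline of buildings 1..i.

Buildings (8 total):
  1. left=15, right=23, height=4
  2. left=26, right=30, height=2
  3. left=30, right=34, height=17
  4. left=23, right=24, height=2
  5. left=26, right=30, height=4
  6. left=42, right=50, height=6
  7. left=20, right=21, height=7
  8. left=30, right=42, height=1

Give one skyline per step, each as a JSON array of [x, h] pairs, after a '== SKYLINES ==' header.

== SKYLINES ==
[[15,4],[23,0]]
[[15,4],[23,0],[26,2],[30,0]]
[[15,4],[23,0],[26,2],[30,17],[34,0]]
[[15,4],[23,2],[24,0],[26,2],[30,17],[34,0]]
[[15,4],[23,2],[24,0],[26,4],[30,17],[34,0]]
[[15,4],[23,2],[24,0],[26,4],[30,17],[34,0],[42,6],[50,0]]
[[15,4],[20,7],[21,4],[23,2],[24,0],[26,4],[30,17],[34,0],[42,6],[50,0]]
[[15,4],[20,7],[21,4],[23,2],[24,0],[26,4],[30,17],[34,1],[42,6],[50,0]]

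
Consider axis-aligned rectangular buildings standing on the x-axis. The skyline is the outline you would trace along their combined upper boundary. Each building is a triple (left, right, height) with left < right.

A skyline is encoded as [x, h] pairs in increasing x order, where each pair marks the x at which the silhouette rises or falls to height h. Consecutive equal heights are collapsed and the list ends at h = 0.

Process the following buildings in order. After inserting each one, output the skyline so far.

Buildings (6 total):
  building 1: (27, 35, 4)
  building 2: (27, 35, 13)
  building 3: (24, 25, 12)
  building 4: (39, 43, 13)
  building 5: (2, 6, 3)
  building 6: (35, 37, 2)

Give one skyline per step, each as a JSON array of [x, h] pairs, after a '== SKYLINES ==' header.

== SKYLINES ==
[[27,4],[35,0]]
[[27,13],[35,0]]
[[24,12],[25,0],[27,13],[35,0]]
[[24,12],[25,0],[27,13],[35,0],[39,13],[43,0]]
[[2,3],[6,0],[24,12],[25,0],[27,13],[35,0],[39,13],[43,0]]
[[2,3],[6,0],[24,12],[25,0],[27,13],[35,2],[37,0],[39,13],[43,0]]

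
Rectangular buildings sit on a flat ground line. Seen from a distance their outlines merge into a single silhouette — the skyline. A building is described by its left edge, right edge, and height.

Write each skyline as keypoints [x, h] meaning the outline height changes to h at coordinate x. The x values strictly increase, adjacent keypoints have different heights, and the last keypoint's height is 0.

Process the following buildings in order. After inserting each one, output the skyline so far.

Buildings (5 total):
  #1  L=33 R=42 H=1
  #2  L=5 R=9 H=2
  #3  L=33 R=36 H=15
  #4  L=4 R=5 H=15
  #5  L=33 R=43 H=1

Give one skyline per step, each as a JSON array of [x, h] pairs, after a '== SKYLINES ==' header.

== SKYLINES ==
[[33,1],[42,0]]
[[5,2],[9,0],[33,1],[42,0]]
[[5,2],[9,0],[33,15],[36,1],[42,0]]
[[4,15],[5,2],[9,0],[33,15],[36,1],[42,0]]
[[4,15],[5,2],[9,0],[33,15],[36,1],[43,0]]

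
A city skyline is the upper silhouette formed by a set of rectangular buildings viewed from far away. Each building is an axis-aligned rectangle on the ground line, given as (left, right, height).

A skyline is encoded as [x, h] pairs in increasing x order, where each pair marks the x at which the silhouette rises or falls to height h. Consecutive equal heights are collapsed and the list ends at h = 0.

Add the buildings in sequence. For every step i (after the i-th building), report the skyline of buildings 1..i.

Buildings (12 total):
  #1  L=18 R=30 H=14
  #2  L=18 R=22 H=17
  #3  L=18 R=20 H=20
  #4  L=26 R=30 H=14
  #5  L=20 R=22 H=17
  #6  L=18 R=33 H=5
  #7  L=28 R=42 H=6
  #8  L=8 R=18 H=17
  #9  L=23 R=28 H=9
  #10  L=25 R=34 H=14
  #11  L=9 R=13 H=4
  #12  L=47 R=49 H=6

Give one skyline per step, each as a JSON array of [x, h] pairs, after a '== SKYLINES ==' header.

== SKYLINES ==
[[18,14],[30,0]]
[[18,17],[22,14],[30,0]]
[[18,20],[20,17],[22,14],[30,0]]
[[18,20],[20,17],[22,14],[30,0]]
[[18,20],[20,17],[22,14],[30,0]]
[[18,20],[20,17],[22,14],[30,5],[33,0]]
[[18,20],[20,17],[22,14],[30,6],[42,0]]
[[8,17],[18,20],[20,17],[22,14],[30,6],[42,0]]
[[8,17],[18,20],[20,17],[22,14],[30,6],[42,0]]
[[8,17],[18,20],[20,17],[22,14],[34,6],[42,0]]
[[8,17],[18,20],[20,17],[22,14],[34,6],[42,0]]
[[8,17],[18,20],[20,17],[22,14],[34,6],[42,0],[47,6],[49,0]]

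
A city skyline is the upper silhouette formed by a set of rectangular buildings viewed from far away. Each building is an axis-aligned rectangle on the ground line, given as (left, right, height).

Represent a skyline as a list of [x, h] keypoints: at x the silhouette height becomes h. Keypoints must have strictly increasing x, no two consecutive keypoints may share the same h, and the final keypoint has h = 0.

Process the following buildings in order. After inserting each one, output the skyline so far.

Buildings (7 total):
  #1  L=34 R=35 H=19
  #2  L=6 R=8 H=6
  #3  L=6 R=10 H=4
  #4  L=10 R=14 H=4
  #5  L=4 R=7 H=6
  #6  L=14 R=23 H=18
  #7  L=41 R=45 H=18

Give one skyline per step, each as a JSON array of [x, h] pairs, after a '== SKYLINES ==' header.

== SKYLINES ==
[[34,19],[35,0]]
[[6,6],[8,0],[34,19],[35,0]]
[[6,6],[8,4],[10,0],[34,19],[35,0]]
[[6,6],[8,4],[14,0],[34,19],[35,0]]
[[4,6],[8,4],[14,0],[34,19],[35,0]]
[[4,6],[8,4],[14,18],[23,0],[34,19],[35,0]]
[[4,6],[8,4],[14,18],[23,0],[34,19],[35,0],[41,18],[45,0]]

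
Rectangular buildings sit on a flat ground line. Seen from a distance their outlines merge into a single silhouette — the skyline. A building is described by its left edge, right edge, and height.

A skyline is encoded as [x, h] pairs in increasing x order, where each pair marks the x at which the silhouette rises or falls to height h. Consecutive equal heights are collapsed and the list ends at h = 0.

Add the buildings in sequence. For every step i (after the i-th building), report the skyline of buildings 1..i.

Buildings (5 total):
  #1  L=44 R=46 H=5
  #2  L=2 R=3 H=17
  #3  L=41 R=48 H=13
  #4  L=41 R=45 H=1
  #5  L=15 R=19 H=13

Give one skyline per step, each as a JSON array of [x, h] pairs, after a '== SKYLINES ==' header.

== SKYLINES ==
[[44,5],[46,0]]
[[2,17],[3,0],[44,5],[46,0]]
[[2,17],[3,0],[41,13],[48,0]]
[[2,17],[3,0],[41,13],[48,0]]
[[2,17],[3,0],[15,13],[19,0],[41,13],[48,0]]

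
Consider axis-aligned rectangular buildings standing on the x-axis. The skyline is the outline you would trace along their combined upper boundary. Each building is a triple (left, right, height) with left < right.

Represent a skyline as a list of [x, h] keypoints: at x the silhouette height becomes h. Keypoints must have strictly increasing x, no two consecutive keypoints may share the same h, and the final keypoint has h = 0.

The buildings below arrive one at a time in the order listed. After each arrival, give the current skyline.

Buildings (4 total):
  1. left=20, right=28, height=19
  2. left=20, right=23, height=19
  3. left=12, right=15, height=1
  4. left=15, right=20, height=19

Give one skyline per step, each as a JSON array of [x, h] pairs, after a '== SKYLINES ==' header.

== SKYLINES ==
[[20,19],[28,0]]
[[20,19],[28,0]]
[[12,1],[15,0],[20,19],[28,0]]
[[12,1],[15,19],[28,0]]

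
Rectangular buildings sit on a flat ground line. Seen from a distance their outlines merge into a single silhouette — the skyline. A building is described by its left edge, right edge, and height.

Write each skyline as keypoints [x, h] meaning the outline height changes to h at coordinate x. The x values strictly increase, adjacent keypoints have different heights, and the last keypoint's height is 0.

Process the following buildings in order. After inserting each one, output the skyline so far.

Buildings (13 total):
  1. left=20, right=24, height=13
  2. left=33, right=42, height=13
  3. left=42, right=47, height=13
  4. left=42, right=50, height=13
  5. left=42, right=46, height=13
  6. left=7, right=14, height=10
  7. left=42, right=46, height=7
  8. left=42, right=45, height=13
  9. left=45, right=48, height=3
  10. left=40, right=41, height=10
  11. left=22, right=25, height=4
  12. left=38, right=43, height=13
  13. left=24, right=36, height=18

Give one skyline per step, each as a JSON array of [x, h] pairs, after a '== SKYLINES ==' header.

== SKYLINES ==
[[20,13],[24,0]]
[[20,13],[24,0],[33,13],[42,0]]
[[20,13],[24,0],[33,13],[47,0]]
[[20,13],[24,0],[33,13],[50,0]]
[[20,13],[24,0],[33,13],[50,0]]
[[7,10],[14,0],[20,13],[24,0],[33,13],[50,0]]
[[7,10],[14,0],[20,13],[24,0],[33,13],[50,0]]
[[7,10],[14,0],[20,13],[24,0],[33,13],[50,0]]
[[7,10],[14,0],[20,13],[24,0],[33,13],[50,0]]
[[7,10],[14,0],[20,13],[24,0],[33,13],[50,0]]
[[7,10],[14,0],[20,13],[24,4],[25,0],[33,13],[50,0]]
[[7,10],[14,0],[20,13],[24,4],[25,0],[33,13],[50,0]]
[[7,10],[14,0],[20,13],[24,18],[36,13],[50,0]]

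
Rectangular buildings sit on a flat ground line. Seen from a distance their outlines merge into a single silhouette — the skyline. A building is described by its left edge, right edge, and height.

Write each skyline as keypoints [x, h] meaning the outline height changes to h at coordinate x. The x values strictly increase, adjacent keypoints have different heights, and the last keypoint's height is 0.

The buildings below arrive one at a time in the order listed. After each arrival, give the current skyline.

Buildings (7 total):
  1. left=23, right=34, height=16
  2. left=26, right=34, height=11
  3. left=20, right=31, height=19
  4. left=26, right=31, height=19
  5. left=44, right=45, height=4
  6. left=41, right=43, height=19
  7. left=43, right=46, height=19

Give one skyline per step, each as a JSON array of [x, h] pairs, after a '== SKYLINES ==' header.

== SKYLINES ==
[[23,16],[34,0]]
[[23,16],[34,0]]
[[20,19],[31,16],[34,0]]
[[20,19],[31,16],[34,0]]
[[20,19],[31,16],[34,0],[44,4],[45,0]]
[[20,19],[31,16],[34,0],[41,19],[43,0],[44,4],[45,0]]
[[20,19],[31,16],[34,0],[41,19],[46,0]]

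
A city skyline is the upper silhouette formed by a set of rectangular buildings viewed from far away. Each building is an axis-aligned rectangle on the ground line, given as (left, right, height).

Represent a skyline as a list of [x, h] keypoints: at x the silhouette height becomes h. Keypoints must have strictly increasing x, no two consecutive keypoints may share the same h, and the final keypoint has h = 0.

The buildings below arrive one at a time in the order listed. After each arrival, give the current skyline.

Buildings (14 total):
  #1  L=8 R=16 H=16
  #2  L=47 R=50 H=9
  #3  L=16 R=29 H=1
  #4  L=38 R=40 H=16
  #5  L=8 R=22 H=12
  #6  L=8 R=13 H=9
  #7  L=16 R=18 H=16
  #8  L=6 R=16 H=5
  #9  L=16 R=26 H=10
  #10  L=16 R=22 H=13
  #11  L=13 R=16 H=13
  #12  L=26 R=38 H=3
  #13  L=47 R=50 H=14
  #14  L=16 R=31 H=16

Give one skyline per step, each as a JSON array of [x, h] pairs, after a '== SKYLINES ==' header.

== SKYLINES ==
[[8,16],[16,0]]
[[8,16],[16,0],[47,9],[50,0]]
[[8,16],[16,1],[29,0],[47,9],[50,0]]
[[8,16],[16,1],[29,0],[38,16],[40,0],[47,9],[50,0]]
[[8,16],[16,12],[22,1],[29,0],[38,16],[40,0],[47,9],[50,0]]
[[8,16],[16,12],[22,1],[29,0],[38,16],[40,0],[47,9],[50,0]]
[[8,16],[18,12],[22,1],[29,0],[38,16],[40,0],[47,9],[50,0]]
[[6,5],[8,16],[18,12],[22,1],[29,0],[38,16],[40,0],[47,9],[50,0]]
[[6,5],[8,16],[18,12],[22,10],[26,1],[29,0],[38,16],[40,0],[47,9],[50,0]]
[[6,5],[8,16],[18,13],[22,10],[26,1],[29,0],[38,16],[40,0],[47,9],[50,0]]
[[6,5],[8,16],[18,13],[22,10],[26,1],[29,0],[38,16],[40,0],[47,9],[50,0]]
[[6,5],[8,16],[18,13],[22,10],[26,3],[38,16],[40,0],[47,9],[50,0]]
[[6,5],[8,16],[18,13],[22,10],[26,3],[38,16],[40,0],[47,14],[50,0]]
[[6,5],[8,16],[31,3],[38,16],[40,0],[47,14],[50,0]]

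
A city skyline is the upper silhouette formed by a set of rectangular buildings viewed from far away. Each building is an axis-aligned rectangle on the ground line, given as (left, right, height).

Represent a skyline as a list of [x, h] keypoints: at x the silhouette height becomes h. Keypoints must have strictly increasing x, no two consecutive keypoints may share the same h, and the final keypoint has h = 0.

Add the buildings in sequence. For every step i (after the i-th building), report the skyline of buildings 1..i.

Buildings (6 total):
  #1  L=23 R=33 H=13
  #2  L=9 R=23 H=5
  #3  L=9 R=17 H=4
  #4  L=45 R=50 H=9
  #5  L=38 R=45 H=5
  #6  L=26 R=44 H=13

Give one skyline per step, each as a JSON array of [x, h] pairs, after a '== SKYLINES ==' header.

== SKYLINES ==
[[23,13],[33,0]]
[[9,5],[23,13],[33,0]]
[[9,5],[23,13],[33,0]]
[[9,5],[23,13],[33,0],[45,9],[50,0]]
[[9,5],[23,13],[33,0],[38,5],[45,9],[50,0]]
[[9,5],[23,13],[44,5],[45,9],[50,0]]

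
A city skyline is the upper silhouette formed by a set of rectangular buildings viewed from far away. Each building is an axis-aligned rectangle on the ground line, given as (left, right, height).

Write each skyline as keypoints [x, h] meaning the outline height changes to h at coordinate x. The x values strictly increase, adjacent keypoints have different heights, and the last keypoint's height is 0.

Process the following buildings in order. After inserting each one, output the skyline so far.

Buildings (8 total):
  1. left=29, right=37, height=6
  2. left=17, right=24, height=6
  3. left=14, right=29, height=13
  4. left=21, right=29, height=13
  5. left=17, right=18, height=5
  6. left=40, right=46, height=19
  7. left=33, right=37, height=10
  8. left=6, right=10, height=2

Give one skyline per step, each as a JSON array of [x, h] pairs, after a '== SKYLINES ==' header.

== SKYLINES ==
[[29,6],[37,0]]
[[17,6],[24,0],[29,6],[37,0]]
[[14,13],[29,6],[37,0]]
[[14,13],[29,6],[37,0]]
[[14,13],[29,6],[37,0]]
[[14,13],[29,6],[37,0],[40,19],[46,0]]
[[14,13],[29,6],[33,10],[37,0],[40,19],[46,0]]
[[6,2],[10,0],[14,13],[29,6],[33,10],[37,0],[40,19],[46,0]]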